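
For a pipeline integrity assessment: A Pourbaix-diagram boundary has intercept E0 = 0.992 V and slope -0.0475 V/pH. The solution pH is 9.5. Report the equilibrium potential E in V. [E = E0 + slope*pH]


Apply the Pourbaix line equation: E = E0 + slope*pH
E = 0.992 + (-0.0475)*9.5 = 0.992 + (-0.45125) = 0.54075 V
Rounded to 4 decimal places: E = 0.5408 V

0.5408 V


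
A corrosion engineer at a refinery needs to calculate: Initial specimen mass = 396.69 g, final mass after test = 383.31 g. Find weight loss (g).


Weight loss = initial − final
WL = 396.69 − 383.31 = 13.38 g

13.38 g


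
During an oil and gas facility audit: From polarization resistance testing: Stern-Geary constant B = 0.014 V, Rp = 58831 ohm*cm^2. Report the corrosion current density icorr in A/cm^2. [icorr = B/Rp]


Apply the Stern-Geary relation: icorr = B / Rp
icorr = 0.014 / 58831 = 2.38×10^-7 A/cm^2

2.38×10^-7 A/cm^2


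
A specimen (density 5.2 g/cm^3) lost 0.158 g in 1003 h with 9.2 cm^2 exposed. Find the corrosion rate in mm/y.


Apply the mm/y weight-loss relation: CR = 87600 * W / (D * A * T)
Numerator: 87600 * 0.158 = 13840.8
Denominator: 5.2 * 9.2 * 1003 = 47983.52
CR = 13840.8 / 47983.52 = 0.2884 mm/y

0.2884 mm/y


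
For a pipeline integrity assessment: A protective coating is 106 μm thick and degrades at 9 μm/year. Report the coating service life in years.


Service life = thickness / degradation rate
Life = 106 / 9 = 11.8 years

11.8 years


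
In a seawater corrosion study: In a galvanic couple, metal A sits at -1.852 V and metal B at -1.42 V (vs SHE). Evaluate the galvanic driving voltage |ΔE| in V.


Driving voltage is the absolute potential difference.
|ΔE| = |-1.852 − (-1.42)| = 0.432 V

0.432 V


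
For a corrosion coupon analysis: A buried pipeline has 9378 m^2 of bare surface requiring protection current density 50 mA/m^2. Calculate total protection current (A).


I = area * current density, then convert mA → A (÷1000)
I = 9378 * 50 / 1000 = 468.9 A

468.9 A


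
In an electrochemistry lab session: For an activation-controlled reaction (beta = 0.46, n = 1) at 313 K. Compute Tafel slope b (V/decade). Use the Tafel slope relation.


Apply the Tafel slope relation: b = 2.303*R*T/(beta*n*F)
Numerator: 2.303 * 8.314 * 313 = 5993.06
Denominator: 0.46 * 1 * 96485 = 44383.1
b = 5993.06 / 44383.1 = 0.135 V/decade

0.135 V/decade


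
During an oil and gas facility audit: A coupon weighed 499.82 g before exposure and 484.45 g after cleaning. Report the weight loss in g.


Weight loss = initial − final
WL = 499.82 − 484.45 = 15.37 g

15.37 g


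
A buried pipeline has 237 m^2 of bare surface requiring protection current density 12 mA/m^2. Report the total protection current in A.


I = area * current density, then convert mA → A (÷1000)
I = 237 * 12 / 1000 = 2.84 A

2.84 A


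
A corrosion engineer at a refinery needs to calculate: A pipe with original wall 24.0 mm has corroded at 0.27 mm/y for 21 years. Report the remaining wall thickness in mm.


Remaining wall = original − CR × time
t = 24.0 − 0.27*21 = 24.0 − 5.67 = 18.33 mm

18.33 mm


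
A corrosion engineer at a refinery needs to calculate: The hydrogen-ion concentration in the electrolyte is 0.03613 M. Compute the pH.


pH = −log10[H+]
pH = −log10(0.03613) = 1.44

1.44


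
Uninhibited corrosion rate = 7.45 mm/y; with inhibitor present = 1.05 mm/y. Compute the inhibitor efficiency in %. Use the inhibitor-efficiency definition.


Apply the inhibitor-efficiency definition: IE = (CR_blank − CR_inh)/CR_blank × 100
IE = (7.45 − 1.05) / 7.45 × 100
IE = 6.4 / 7.45 × 100 = 85.9 %

85.9 %


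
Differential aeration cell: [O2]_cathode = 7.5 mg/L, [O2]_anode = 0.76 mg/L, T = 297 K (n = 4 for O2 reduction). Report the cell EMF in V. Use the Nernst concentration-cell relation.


Apply the Nernst concentration-cell relation: E = (RT/nF)*ln(C_cathode/C_anode)
RT/nF = 8.314*297/(4*96485) = 0.00639804 V
ln(7.5/0.76) = 2.28934
E = 0.00639804 * 2.28934 = 0.01465 V

0.01465 V


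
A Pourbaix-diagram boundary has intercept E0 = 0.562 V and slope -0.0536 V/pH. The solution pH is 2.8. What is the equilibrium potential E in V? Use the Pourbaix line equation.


Apply the Pourbaix line equation: E = E0 + slope*pH
E = 0.562 + (-0.0536)*2.8 = 0.562 + (-0.15008) = 0.41192 V
Rounded to 4 decimal places: E = 0.4119 V

0.4119 V


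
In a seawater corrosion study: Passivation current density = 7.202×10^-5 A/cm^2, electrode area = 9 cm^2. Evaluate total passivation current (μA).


I = i_pass * A, then convert A → μA (×10^6)
I = 7.202×10^-5 * 9 * 10^6 = 648.18 μA

648.18 μA


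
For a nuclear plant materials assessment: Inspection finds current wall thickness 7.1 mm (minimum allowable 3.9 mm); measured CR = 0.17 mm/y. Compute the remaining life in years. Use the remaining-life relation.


Apply the remaining-life relation: RL = (t_current − t_min) / CR
RL = (7.1 − 3.9) / 0.17 = 3.2 / 0.17 = 18.8 years

18.8 years


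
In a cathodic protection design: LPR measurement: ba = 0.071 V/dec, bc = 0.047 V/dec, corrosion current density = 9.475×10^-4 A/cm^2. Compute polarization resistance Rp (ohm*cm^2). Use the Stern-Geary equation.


Apply the Stern-Geary equation: Rp = ba*bc / (2.303*icorr*(ba+bc))
ba*bc = 0.071*0.047 = 0.003337
ba+bc = 0.118; 2.303*icorr*(ba+bc) = 2.303*9.475×10^-4*0.118 = 2.5748691×10^-4
Rp = 0.003337 / 2.5748691×10^-4 = 13.0 ohm*cm^2

13.0 ohm*cm^2


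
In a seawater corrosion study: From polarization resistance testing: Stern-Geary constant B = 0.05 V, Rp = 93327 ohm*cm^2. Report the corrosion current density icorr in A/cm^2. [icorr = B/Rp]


Apply the Stern-Geary relation: icorr = B / Rp
icorr = 0.05 / 93327 = 5.358×10^-7 A/cm^2

5.358×10^-7 A/cm^2


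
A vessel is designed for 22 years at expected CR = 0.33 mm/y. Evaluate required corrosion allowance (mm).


Corrosion allowance = CR × design life
CA = 0.33 * 22 = 7.26 mm

7.26 mm


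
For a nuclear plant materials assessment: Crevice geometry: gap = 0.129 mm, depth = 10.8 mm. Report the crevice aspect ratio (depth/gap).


Aspect ratio = depth / gap
Ratio = 10.8 / 0.129 = 83.7

83.7


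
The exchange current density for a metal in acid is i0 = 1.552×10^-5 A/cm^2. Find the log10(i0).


i0 = 1.552×10^-5 A/cm^2
log10(i0) = -4.809

-4.809


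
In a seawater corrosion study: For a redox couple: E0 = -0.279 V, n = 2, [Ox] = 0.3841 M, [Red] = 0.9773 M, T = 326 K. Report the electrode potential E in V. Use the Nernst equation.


Apply the Nernst equation: E = E0 + (RT/nF)*ln([Ox]/[Red])
Step 1: RT/nF = 8.314*326/(2*96485) = 0.01404552 V
Step 2: [Ox]/[Red] = 0.3841/0.9773 = 0.393022
Step 3: ln(0.393022) = -0.93389
Step 4: correction = 0.01404552 * -0.93389 = -0.0131 V
E = -0.279 + -0.0131 = -0.2921 V

-0.2921 V


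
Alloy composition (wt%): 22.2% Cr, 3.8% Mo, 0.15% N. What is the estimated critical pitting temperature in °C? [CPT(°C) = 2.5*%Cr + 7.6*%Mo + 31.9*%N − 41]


Apply the ASTM G48 empirical CPT estimate: CPT(°C) = 2.5*%Cr + 7.6*%Mo + 31.9*%N − 41
2.5*22.2 = 55.5; 7.6*3.8 = 28.88; 31.9*0.15 = 4.785
CPT = 55.5 + 28.88 + 4.785 − 41 = 48.165 °C
Rounded to 0.1 °C: CPT ≈ 48.2 °C

48.2 °C


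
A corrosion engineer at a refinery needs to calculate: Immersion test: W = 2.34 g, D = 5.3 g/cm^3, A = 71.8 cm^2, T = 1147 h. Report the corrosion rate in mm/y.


Apply the mm/y weight-loss relation: CR = 87600 * W / (D * A * T)
Numerator: 87600 * 2.34 = 204984.0
Denominator: 5.3 * 71.8 * 1147 = 436479.38
CR = 204984.0 / 436479.38 = 0.4696 mm/y

0.4696 mm/y


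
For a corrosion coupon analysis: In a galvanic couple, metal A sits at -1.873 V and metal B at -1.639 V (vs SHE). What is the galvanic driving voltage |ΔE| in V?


Driving voltage is the absolute potential difference.
|ΔE| = |-1.873 − (-1.639)| = 0.234 V

0.234 V


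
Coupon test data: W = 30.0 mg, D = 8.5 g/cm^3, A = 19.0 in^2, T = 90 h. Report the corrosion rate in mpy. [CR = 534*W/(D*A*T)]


Apply the mpy weight-loss relation: CR = 534 * W / (D * A * T)
Numerator: 534 * 30.0 = 16020.0
Denominator: 8.5 * 19.0 * 90 = 14535.0
CR = 16020.0 / 14535.0 = 1.102 mpy

1.102 mpy


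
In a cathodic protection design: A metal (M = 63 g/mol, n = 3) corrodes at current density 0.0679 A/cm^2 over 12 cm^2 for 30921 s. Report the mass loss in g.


Apply Faraday's law: m = i*A*t*M / (n*F)
Total charge passed Q = i*A*t = 0.0679*12*30921 = 25194.4308 C
m = Q*M/(n*F) = 25194.4308*63/(3*96485) = 5.484 g

5.484 g


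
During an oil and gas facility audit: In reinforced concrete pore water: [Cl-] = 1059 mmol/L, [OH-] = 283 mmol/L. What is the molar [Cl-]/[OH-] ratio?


Threshold parameter = [Cl-] / [OH-] (molar basis; both in mmol/L, so units cancel)
Ratio = 1059 / 283 = 3.74

3.74


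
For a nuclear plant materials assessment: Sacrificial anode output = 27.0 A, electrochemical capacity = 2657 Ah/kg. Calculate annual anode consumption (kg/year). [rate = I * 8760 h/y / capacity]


Annual consumption = current * hours per year / capacity
Rate = 27.0 * 8760 / 2657 = 89.0 kg/year

89.0 kg/year


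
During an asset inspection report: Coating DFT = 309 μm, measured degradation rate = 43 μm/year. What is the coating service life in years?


Service life = thickness / degradation rate
Life = 309 / 43 = 7.2 years

7.2 years


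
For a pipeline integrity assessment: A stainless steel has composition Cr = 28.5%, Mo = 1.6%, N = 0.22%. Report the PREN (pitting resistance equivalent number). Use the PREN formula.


Apply the PREN formula: PREN = Cr + 3.3*Mo + 16*N
PREN = 28.5 + 3.3*1.6 + 16*0.22
PREN = 28.5 + 5.28 + 3.52 = 37.3

37.3


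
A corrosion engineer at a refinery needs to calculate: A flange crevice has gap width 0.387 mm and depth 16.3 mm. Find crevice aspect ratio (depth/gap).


Aspect ratio = depth / gap
Ratio = 16.3 / 0.387 = 42.1

42.1


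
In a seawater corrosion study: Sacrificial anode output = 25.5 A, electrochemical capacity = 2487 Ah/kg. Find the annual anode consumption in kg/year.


Annual consumption = current * hours per year / capacity
Rate = 25.5 * 8760 / 2487 = 89.8 kg/year

89.8 kg/year


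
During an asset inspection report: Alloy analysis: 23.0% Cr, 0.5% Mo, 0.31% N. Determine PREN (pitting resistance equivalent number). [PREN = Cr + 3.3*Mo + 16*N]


Apply the PREN formula: PREN = Cr + 3.3*Mo + 16*N
PREN = 23.0 + 3.3*0.5 + 16*0.31
PREN = 23.0 + 1.65 + 4.96 = 29.61

29.61


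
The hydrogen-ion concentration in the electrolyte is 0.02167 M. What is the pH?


pH = −log10[H+]
pH = −log10(0.02167) = 1.66

1.66


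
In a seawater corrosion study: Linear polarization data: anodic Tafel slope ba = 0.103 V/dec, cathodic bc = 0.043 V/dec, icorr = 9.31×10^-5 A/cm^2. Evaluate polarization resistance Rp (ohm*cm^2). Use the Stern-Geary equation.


Apply the Stern-Geary equation: Rp = ba*bc / (2.303*icorr*(ba+bc))
ba*bc = 0.103*0.043 = 0.004429
ba+bc = 0.146; 2.303*icorr*(ba+bc) = 2.303*9.31×10^-5*0.146 = 3.1303758×10^-5
Rp = 0.004429 / 3.1303758×10^-5 = 141.48 ohm*cm^2

141.48 ohm*cm^2


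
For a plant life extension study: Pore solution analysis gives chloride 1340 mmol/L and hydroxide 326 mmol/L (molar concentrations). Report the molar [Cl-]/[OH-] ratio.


Threshold parameter = [Cl-] / [OH-] (molar basis; both in mmol/L, so units cancel)
Ratio = 1340 / 326 = 4.11

4.11


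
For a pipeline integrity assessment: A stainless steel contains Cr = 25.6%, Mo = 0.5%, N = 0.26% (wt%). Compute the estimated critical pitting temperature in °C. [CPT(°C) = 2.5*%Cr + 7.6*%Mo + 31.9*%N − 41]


Apply the ASTM G48 empirical CPT estimate: CPT(°C) = 2.5*%Cr + 7.6*%Mo + 31.9*%N − 41
2.5*25.6 = 64; 7.6*0.5 = 3.8; 31.9*0.26 = 8.294
CPT = 64 + 3.8 + 8.294 − 41 = 35.094 °C
Rounded to 0.1 °C: CPT ≈ 35.1 °C

35.1 °C


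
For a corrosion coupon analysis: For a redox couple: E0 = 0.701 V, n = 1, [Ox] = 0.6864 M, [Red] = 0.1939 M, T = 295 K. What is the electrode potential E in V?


Apply the Nernst equation: E = E0 + (RT/nF)*ln([Ox]/[Red])
Step 1: RT/nF = 8.314*295/(1*96485) = 0.02541981 V
Step 2: [Ox]/[Red] = 0.6864/0.1939 = 3.539969
Step 3: ln(3.539969) = 1.264118
Step 4: correction = 0.02541981 * 1.264118 = 0.0321 V
E = 0.701 + 0.0321 = 0.7331 V

0.7331 V


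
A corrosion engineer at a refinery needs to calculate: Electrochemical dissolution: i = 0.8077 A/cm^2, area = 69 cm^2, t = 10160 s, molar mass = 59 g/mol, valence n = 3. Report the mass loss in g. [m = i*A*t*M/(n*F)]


Apply Faraday's law: m = i*A*t*M / (n*F)
Total charge passed Q = i*A*t = 0.8077*69*10160 = 566230.008 C
m = Q*M/(n*F) = 566230.008*59/(3*96485) = 115.41542 g

115.41542 g


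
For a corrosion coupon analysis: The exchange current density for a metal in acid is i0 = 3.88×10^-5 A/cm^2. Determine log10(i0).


i0 = 3.88×10^-5 A/cm^2
log10(i0) = -4.411

-4.411


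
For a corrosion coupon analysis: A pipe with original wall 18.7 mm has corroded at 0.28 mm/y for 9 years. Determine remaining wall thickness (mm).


Remaining wall = original − CR × time
t = 18.7 − 0.28*9 = 18.7 − 2.52 = 16.18 mm

16.18 mm


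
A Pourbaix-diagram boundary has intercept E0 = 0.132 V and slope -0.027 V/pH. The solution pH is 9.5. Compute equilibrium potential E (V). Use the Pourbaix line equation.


Apply the Pourbaix line equation: E = E0 + slope*pH
E = 0.132 + (-0.027)*9.5 = 0.132 + (-0.2565) = -0.1245 V
Rounded to 4 decimal places: E = -0.1245 V

-0.1245 V


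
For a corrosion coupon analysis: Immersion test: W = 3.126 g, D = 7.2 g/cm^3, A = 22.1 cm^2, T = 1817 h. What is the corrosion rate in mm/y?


Apply the mm/y weight-loss relation: CR = 87600 * W / (D * A * T)
Numerator: 87600 * 3.126 = 273837.6
Denominator: 7.2 * 22.1 * 1817 = 289121.04
CR = 273837.6 / 289121.04 = 0.947138 mm/y

0.947138 mm/y


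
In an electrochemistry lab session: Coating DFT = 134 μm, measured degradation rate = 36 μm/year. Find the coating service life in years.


Service life = thickness / degradation rate
Life = 134 / 36 = 3.7 years

3.7 years


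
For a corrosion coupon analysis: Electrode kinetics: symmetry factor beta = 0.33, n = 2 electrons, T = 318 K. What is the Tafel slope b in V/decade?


Apply the Tafel slope relation: b = 2.303*R*T/(beta*n*F)
Numerator: 2.303 * 8.314 * 318 = 6088.79
Denominator: 0.33 * 2 * 96485 = 63680.1
b = 6088.79 / 63680.1 = 0.0956 V/decade

0.0956 V/decade


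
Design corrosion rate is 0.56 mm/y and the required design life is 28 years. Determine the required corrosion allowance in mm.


Corrosion allowance = CR × design life
CA = 0.56 * 28 = 15.68 mm

15.68 mm


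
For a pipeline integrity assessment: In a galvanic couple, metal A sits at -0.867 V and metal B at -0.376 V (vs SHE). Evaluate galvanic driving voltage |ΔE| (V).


Driving voltage is the absolute potential difference.
|ΔE| = |-0.867 − (-0.376)| = 0.491 V

0.491 V


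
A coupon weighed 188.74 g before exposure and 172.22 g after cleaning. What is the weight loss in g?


Weight loss = initial − final
WL = 188.74 − 172.22 = 16.52 g

16.52 g


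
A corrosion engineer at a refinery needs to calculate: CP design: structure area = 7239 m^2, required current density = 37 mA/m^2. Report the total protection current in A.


I = area * current density, then convert mA → A (÷1000)
I = 7239 * 37 / 1000 = 267.84 A

267.84 A


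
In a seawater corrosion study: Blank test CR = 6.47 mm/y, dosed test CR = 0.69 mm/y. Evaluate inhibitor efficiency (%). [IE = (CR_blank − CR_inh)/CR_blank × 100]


Apply the inhibitor-efficiency definition: IE = (CR_blank − CR_inh)/CR_blank × 100
IE = (6.47 − 0.69) / 6.47 × 100
IE = 5.78 / 6.47 × 100 = 89.3 %

89.3 %


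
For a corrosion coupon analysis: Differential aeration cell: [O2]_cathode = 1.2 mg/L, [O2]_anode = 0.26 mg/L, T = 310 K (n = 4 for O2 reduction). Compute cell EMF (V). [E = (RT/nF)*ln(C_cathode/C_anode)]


Apply the Nernst concentration-cell relation: E = (RT/nF)*ln(C_cathode/C_anode)
RT/nF = 8.314*310/(4*96485) = 0.00667808 V
ln(1.2/0.26) = 1.5294
E = 0.00667808 * 1.5294 = 0.01021 V

0.01021 V


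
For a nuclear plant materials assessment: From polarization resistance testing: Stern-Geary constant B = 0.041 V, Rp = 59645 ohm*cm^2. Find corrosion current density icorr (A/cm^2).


Apply the Stern-Geary relation: icorr = B / Rp
icorr = 0.041 / 59645 = 6.874×10^-7 A/cm^2

6.874×10^-7 A/cm^2


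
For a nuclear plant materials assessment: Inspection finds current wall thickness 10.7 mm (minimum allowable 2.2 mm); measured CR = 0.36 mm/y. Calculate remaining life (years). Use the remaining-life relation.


Apply the remaining-life relation: RL = (t_current − t_min) / CR
RL = (10.7 − 2.2) / 0.36 = 8.5 / 0.36 = 23.6 years

23.6 years


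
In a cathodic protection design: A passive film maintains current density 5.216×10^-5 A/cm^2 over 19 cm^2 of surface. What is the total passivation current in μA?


I = i_pass * A, then convert A → μA (×10^6)
I = 5.216×10^-5 * 19 * 10^6 = 991.04 μA

991.04 μA


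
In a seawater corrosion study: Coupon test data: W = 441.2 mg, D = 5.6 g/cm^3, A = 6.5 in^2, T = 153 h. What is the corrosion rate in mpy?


Apply the mpy weight-loss relation: CR = 534 * W / (D * A * T)
Numerator: 534 * 441.2 = 235600.8
Denominator: 5.6 * 6.5 * 153 = 5569.2
CR = 235600.8 / 5569.2 = 42.30424 mpy

42.30424 mpy


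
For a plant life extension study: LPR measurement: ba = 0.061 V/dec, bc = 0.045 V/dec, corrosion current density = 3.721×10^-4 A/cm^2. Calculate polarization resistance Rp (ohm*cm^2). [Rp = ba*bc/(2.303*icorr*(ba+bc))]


Apply the Stern-Geary equation: Rp = ba*bc / (2.303*icorr*(ba+bc))
ba*bc = 0.061*0.045 = 0.002745
ba+bc = 0.106; 2.303*icorr*(ba+bc) = 2.303*3.721×10^-4*0.106 = 9.0836308×10^-5
Rp = 0.002745 / 9.0836308×10^-5 = 30.2 ohm*cm^2

30.2 ohm*cm^2


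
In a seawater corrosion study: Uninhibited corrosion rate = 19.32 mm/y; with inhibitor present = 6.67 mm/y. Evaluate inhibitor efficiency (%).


Apply the inhibitor-efficiency definition: IE = (CR_blank − CR_inh)/CR_blank × 100
IE = (19.32 − 6.67) / 19.32 × 100
IE = 12.65 / 19.32 × 100 = 65.5 %

65.5 %


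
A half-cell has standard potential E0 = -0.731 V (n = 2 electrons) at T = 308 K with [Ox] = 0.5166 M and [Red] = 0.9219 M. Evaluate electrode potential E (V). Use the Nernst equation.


Apply the Nernst equation: E = E0 + (RT/nF)*ln([Ox]/[Red])
Step 1: RT/nF = 8.314*308/(2*96485) = 0.01327 V
Step 2: [Ox]/[Red] = 0.5166/0.9219 = 0.560364
Step 3: ln(0.560364) = -0.579169
Step 4: correction = 0.01327 * -0.579169 = -0.008 V
E = -0.731 + -0.008 = -0.739 V

-0.739 V


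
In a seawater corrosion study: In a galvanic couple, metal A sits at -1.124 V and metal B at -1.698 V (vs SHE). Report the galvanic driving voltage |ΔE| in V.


Driving voltage is the absolute potential difference.
|ΔE| = |-1.124 − (-1.698)| = 0.574 V

0.574 V


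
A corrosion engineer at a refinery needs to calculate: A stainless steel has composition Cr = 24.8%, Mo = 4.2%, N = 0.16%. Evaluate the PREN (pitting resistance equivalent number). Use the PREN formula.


Apply the PREN formula: PREN = Cr + 3.3*Mo + 16*N
PREN = 24.8 + 3.3*4.2 + 16*0.16
PREN = 24.8 + 13.86 + 2.56 = 41.22

41.22


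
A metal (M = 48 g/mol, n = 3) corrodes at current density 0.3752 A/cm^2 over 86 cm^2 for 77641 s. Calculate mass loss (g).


Apply Faraday's law: m = i*A*t*M / (n*F)
Total charge passed Q = i*A*t = 0.3752*86*77641 = 2505257.6752 C
m = Q*M/(n*F) = 2505257.6752*48/(3*96485) = 415.4441 g

415.4441 g


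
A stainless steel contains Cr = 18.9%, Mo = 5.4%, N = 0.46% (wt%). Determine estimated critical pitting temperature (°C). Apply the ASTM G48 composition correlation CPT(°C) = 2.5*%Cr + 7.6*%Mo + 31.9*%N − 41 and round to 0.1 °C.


Apply the ASTM G48 empirical CPT estimate: CPT(°C) = 2.5*%Cr + 7.6*%Mo + 31.9*%N − 41
2.5*18.9 = 47.25; 7.6*5.4 = 41.04; 31.9*0.46 = 14.674
CPT = 47.25 + 41.04 + 14.674 − 41 = 61.964 °C
Rounded to 0.1 °C: CPT ≈ 62.0 °C

62.0 °C


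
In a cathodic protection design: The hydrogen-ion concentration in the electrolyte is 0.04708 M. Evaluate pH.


pH = −log10[H+]
pH = −log10(0.04708) = 1.33

1.33


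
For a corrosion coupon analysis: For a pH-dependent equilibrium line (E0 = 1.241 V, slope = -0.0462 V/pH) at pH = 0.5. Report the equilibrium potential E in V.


Apply the Pourbaix line equation: E = E0 + slope*pH
E = 1.241 + (-0.0462)*0.5 = 1.241 + (-0.0231) = 1.2179 V
Rounded to 4 decimal places: E = 1.2179 V

1.2179 V


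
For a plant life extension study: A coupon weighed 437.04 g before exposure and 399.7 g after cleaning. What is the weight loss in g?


Weight loss = initial − final
WL = 437.04 − 399.7 = 37.34 g

37.34 g


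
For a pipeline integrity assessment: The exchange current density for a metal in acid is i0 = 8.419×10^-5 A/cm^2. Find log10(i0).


i0 = 8.419×10^-5 A/cm^2
log10(i0) = -4.075

-4.075


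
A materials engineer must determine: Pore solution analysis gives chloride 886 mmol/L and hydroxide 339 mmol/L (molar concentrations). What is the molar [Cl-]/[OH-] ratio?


Threshold parameter = [Cl-] / [OH-] (molar basis; both in mmol/L, so units cancel)
Ratio = 886 / 339 = 2.61

2.61


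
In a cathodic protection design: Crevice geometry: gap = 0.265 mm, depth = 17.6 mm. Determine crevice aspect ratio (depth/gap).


Aspect ratio = depth / gap
Ratio = 17.6 / 0.265 = 66.4

66.4


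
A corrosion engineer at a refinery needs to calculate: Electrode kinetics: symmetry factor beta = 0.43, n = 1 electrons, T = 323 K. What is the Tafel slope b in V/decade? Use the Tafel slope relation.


Apply the Tafel slope relation: b = 2.303*R*T/(beta*n*F)
Numerator: 2.303 * 8.314 * 323 = 6184.53
Denominator: 0.43 * 1 * 96485 = 41488.55
b = 6184.53 / 41488.55 = 0.149 V/decade

0.149 V/decade


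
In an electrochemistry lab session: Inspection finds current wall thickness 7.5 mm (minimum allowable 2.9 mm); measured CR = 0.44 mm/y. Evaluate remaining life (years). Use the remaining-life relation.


Apply the remaining-life relation: RL = (t_current − t_min) / CR
RL = (7.5 − 2.9) / 0.44 = 4.6 / 0.44 = 10.5 years

10.5 years


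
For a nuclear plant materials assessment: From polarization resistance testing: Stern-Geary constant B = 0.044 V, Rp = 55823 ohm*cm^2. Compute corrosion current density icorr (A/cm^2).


Apply the Stern-Geary relation: icorr = B / Rp
icorr = 0.044 / 55823 = 7.882×10^-7 A/cm^2

7.882×10^-7 A/cm^2


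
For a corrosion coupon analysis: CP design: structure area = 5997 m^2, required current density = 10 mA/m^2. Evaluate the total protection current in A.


I = area * current density, then convert mA → A (÷1000)
I = 5997 * 10 / 1000 = 59.97 A

59.97 A


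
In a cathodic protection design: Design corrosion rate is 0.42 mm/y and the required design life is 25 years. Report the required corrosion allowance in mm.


Corrosion allowance = CR × design life
CA = 0.42 * 25 = 10.5 mm

10.5 mm


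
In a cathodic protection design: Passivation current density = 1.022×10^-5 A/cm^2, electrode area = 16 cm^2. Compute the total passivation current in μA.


I = i_pass * A, then convert A → μA (×10^6)
I = 1.022×10^-5 * 16 * 10^6 = 163.52 μA

163.52 μA


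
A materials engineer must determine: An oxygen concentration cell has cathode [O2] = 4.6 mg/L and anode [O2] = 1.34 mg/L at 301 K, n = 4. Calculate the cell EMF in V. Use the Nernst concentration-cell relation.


Apply the Nernst concentration-cell relation: E = (RT/nF)*ln(C_cathode/C_anode)
RT/nF = 8.314*301/(4*96485) = 0.0064842 V
ln(4.6/1.34) = 1.23339
E = 0.0064842 * 1.23339 = 0.008 V

0.008 V


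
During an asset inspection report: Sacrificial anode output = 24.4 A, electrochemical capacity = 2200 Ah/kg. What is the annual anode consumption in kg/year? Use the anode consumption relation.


Annual consumption = current * hours per year / capacity
Rate = 24.4 * 8760 / 2200 = 97.2 kg/year

97.2 kg/year


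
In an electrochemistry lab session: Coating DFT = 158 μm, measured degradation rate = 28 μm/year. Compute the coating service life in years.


Service life = thickness / degradation rate
Life = 158 / 28 = 5.6 years

5.6 years


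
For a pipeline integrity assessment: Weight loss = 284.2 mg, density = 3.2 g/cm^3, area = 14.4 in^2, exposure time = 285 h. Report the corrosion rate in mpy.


Apply the mpy weight-loss relation: CR = 534 * W / (D * A * T)
Numerator: 534 * 284.2 = 151762.8
Denominator: 3.2 * 14.4 * 285 = 13132.8
CR = 151762.8 / 13132.8 = 11.556 mpy

11.556 mpy


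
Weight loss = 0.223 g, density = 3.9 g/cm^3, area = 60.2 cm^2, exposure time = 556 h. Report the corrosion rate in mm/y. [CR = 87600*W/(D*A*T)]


Apply the mm/y weight-loss relation: CR = 87600 * W / (D * A * T)
Numerator: 87600 * 0.223 = 19534.8
Denominator: 3.9 * 60.2 * 556 = 130537.68
CR = 19534.8 / 130537.68 = 0.14965 mm/y

0.14965 mm/y


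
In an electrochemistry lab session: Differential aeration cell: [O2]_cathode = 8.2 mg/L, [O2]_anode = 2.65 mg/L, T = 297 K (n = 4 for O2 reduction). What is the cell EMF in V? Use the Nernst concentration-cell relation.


Apply the Nernst concentration-cell relation: E = (RT/nF)*ln(C_cathode/C_anode)
RT/nF = 8.314*297/(4*96485) = 0.00639804 V
ln(8.2/2.65) = 1.12957
E = 0.00639804 * 1.12957 = 0.00723 V

0.00723 V


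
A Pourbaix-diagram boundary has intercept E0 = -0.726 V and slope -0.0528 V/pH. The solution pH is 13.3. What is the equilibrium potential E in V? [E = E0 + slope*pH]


Apply the Pourbaix line equation: E = E0 + slope*pH
E = -0.726 + (-0.0528)*13.3 = -0.726 + (-0.70224) = -1.42824 V
Rounded to 4 decimal places: E = -1.4282 V

-1.4282 V


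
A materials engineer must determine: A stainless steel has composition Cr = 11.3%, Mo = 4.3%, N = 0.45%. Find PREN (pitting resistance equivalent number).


Apply the PREN formula: PREN = Cr + 3.3*Mo + 16*N
PREN = 11.3 + 3.3*4.3 + 16*0.45
PREN = 11.3 + 14.19 + 7.2 = 32.69

32.69


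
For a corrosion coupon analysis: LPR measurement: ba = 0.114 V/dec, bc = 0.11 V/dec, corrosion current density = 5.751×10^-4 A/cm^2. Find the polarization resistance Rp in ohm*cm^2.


Apply the Stern-Geary equation: Rp = ba*bc / (2.303*icorr*(ba+bc))
ba*bc = 0.114*0.11 = 0.01254
ba+bc = 0.224; 2.303*icorr*(ba+bc) = 2.303*5.751×10^-4*0.224 = 2.9667799×10^-4
Rp = 0.01254 / 2.9667799×10^-4 = 42.3 ohm*cm^2

42.3 ohm*cm^2


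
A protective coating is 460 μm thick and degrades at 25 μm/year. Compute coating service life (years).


Service life = thickness / degradation rate
Life = 460 / 25 = 18.4 years

18.4 years


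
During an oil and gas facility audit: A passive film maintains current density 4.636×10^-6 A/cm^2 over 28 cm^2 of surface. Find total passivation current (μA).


I = i_pass * A, then convert A → μA (×10^6)
I = 4.636×10^-6 * 28 * 10^6 = 129.81 μA

129.81 μA


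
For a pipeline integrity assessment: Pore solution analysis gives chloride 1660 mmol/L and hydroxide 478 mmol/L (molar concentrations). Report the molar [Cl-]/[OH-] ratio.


Threshold parameter = [Cl-] / [OH-] (molar basis; both in mmol/L, so units cancel)
Ratio = 1660 / 478 = 3.47

3.47


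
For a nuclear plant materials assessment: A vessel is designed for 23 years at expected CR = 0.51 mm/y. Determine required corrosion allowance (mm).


Corrosion allowance = CR × design life
CA = 0.51 * 23 = 11.73 mm

11.73 mm


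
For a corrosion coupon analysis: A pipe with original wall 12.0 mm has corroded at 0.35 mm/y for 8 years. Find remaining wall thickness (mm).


Remaining wall = original − CR × time
t = 12.0 − 0.35*8 = 12.0 − 2.8 = 9.2 mm

9.2 mm


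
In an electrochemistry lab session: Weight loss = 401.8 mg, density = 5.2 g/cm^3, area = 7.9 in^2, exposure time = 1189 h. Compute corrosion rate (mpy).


Apply the mpy weight-loss relation: CR = 534 * W / (D * A * T)
Numerator: 534 * 401.8 = 214561.2
Denominator: 5.2 * 7.9 * 1189 = 48844.12
CR = 214561.2 / 48844.12 = 4.39277 mpy

4.39277 mpy


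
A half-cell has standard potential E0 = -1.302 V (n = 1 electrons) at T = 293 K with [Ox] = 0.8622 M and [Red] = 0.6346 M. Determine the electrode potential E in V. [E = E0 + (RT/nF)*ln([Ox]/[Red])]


Apply the Nernst equation: E = E0 + (RT/nF)*ln([Ox]/[Red])
Step 1: RT/nF = 8.314*293/(1*96485) = 0.02524747 V
Step 2: [Ox]/[Red] = 0.8622/0.6346 = 1.358651
Step 3: ln(1.358651) = 0.306492
Step 4: correction = 0.02524747 * 0.306492 = 0.008 V
E = -1.302 + 0.008 = -1.294 V

-1.294 V


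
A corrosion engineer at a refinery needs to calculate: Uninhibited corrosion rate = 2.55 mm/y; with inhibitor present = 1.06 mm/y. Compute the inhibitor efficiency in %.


Apply the inhibitor-efficiency definition: IE = (CR_blank − CR_inh)/CR_blank × 100
IE = (2.55 − 1.06) / 2.55 × 100
IE = 1.49 / 2.55 × 100 = 58.4 %

58.4 %


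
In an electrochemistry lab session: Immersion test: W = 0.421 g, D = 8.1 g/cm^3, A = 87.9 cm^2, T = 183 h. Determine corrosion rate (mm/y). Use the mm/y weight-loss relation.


Apply the mm/y weight-loss relation: CR = 87600 * W / (D * A * T)
Numerator: 87600 * 0.421 = 36879.6
Denominator: 8.1 * 87.9 * 183 = 130294.17
CR = 36879.6 / 130294.17 = 0.28305 mm/y

0.28305 mm/y


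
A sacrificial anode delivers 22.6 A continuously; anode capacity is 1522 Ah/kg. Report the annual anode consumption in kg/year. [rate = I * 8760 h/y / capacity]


Annual consumption = current * hours per year / capacity
Rate = 22.6 * 8760 / 1522 = 130.1 kg/year

130.1 kg/year


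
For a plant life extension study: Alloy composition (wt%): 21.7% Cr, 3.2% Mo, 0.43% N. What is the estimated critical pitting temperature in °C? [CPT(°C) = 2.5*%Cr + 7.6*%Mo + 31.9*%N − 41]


Apply the ASTM G48 empirical CPT estimate: CPT(°C) = 2.5*%Cr + 7.6*%Mo + 31.9*%N − 41
2.5*21.7 = 54.25; 7.6*3.2 = 24.32; 31.9*0.43 = 13.717
CPT = 54.25 + 24.32 + 13.717 − 41 = 51.287 °C
Rounded to 0.1 °C: CPT ≈ 51.3 °C

51.3 °C


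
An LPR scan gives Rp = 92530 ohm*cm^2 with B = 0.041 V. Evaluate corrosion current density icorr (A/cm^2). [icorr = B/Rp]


Apply the Stern-Geary relation: icorr = B / Rp
icorr = 0.041 / 92530 = 4.431×10^-7 A/cm^2

4.431×10^-7 A/cm^2


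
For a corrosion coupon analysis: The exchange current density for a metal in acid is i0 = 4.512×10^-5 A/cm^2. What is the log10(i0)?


i0 = 4.512×10^-5 A/cm^2
log10(i0) = -4.346

-4.346


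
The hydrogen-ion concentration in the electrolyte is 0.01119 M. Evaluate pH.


pH = −log10[H+]
pH = −log10(0.01119) = 1.95

1.95


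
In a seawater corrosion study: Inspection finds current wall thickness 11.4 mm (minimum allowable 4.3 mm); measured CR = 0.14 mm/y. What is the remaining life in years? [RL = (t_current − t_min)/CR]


Apply the remaining-life relation: RL = (t_current − t_min) / CR
RL = (11.4 − 4.3) / 0.14 = 7.1 / 0.14 = 50.7 years

50.7 years


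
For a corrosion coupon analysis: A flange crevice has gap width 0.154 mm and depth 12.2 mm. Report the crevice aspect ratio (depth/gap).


Aspect ratio = depth / gap
Ratio = 12.2 / 0.154 = 79.2

79.2


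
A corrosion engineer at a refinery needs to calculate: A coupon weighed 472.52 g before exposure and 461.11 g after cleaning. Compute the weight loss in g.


Weight loss = initial − final
WL = 472.52 − 461.11 = 11.41 g

11.41 g


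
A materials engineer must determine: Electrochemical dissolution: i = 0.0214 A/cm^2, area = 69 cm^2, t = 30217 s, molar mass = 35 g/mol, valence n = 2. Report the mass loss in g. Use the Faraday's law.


Apply Faraday's law: m = i*A*t*M / (n*F)
Total charge passed Q = i*A*t = 0.0214*69*30217 = 44618.4222 C
m = Q*M/(n*F) = 44618.4222*35/(2*96485) = 8.093 g

8.093 g


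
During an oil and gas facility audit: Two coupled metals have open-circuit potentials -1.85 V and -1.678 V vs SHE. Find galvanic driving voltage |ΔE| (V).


Driving voltage is the absolute potential difference.
|ΔE| = |-1.85 − (-1.678)| = 0.172 V

0.172 V


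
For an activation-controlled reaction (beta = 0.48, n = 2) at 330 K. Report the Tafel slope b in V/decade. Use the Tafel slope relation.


Apply the Tafel slope relation: b = 2.303*R*T/(beta*n*F)
Numerator: 2.303 * 8.314 * 330 = 6318.56
Denominator: 0.48 * 2 * 96485 = 92625.6
b = 6318.56 / 92625.6 = 0.0682 V/decade

0.0682 V/decade


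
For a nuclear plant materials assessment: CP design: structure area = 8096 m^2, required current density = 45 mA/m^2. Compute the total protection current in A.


I = area * current density, then convert mA → A (÷1000)
I = 8096 * 45 / 1000 = 364.32 A

364.32 A


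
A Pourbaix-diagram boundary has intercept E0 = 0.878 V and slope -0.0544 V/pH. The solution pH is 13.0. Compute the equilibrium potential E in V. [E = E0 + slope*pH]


Apply the Pourbaix line equation: E = E0 + slope*pH
E = 0.878 + (-0.0544)*13.0 = 0.878 + (-0.7072) = 0.1708 V
Rounded to 4 decimal places: E = 0.1708 V

0.1708 V


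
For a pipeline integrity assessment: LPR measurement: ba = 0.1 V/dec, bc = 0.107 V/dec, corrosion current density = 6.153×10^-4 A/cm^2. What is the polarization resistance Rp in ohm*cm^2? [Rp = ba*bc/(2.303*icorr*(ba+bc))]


Apply the Stern-Geary equation: Rp = ba*bc / (2.303*icorr*(ba+bc))
ba*bc = 0.1*0.107 = 0.0107
ba+bc = 0.207; 2.303*icorr*(ba+bc) = 2.303*6.153×10^-4*0.207 = 2.9332643×10^-4
Rp = 0.0107 / 2.9332643×10^-4 = 36.5 ohm*cm^2

36.5 ohm*cm^2


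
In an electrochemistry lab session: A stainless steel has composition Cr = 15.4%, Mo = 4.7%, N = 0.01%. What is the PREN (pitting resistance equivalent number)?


Apply the PREN formula: PREN = Cr + 3.3*Mo + 16*N
PREN = 15.4 + 3.3*4.7 + 16*0.01
PREN = 15.4 + 15.51 + 0.16 = 31.07

31.07


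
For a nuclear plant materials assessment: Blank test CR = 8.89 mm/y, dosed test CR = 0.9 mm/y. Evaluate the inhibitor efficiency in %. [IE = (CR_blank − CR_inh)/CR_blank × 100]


Apply the inhibitor-efficiency definition: IE = (CR_blank − CR_inh)/CR_blank × 100
IE = (8.89 − 0.9) / 8.89 × 100
IE = 7.99 / 8.89 × 100 = 89.9 %

89.9 %


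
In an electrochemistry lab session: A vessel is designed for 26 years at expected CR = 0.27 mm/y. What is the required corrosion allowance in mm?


Corrosion allowance = CR × design life
CA = 0.27 * 26 = 7.02 mm

7.02 mm


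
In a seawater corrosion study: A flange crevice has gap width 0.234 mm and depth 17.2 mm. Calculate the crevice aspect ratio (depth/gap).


Aspect ratio = depth / gap
Ratio = 17.2 / 0.234 = 73.5

73.5


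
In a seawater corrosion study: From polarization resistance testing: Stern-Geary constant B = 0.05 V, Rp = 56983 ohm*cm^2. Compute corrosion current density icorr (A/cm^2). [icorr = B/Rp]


Apply the Stern-Geary relation: icorr = B / Rp
icorr = 0.05 / 56983 = 8.775×10^-7 A/cm^2

8.775×10^-7 A/cm^2


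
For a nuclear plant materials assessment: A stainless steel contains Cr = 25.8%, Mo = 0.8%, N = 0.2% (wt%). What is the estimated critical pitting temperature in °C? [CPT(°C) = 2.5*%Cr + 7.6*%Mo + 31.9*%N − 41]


Apply the ASTM G48 empirical CPT estimate: CPT(°C) = 2.5*%Cr + 7.6*%Mo + 31.9*%N − 41
2.5*25.8 = 64.5; 7.6*0.8 = 6.08; 31.9*0.2 = 6.38
CPT = 64.5 + 6.08 + 6.38 − 41 = 35.96 °C
Rounded to 0.1 °C: CPT ≈ 36.0 °C

36.0 °C


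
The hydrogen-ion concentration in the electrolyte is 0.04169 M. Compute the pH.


pH = −log10[H+]
pH = −log10(0.04169) = 1.38

1.38


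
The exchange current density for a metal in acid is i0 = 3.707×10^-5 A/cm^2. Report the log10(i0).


i0 = 3.707×10^-5 A/cm^2
log10(i0) = -4.431

-4.431


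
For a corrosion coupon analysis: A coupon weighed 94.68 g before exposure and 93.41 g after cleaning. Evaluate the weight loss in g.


Weight loss = initial − final
WL = 94.68 − 93.41 = 1.27 g

1.27 g


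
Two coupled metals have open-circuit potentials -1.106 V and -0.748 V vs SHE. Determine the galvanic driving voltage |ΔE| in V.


Driving voltage is the absolute potential difference.
|ΔE| = |-1.106 − (-0.748)| = 0.358 V

0.358 V


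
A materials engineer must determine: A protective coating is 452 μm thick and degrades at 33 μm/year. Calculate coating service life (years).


Service life = thickness / degradation rate
Life = 452 / 33 = 13.7 years

13.7 years


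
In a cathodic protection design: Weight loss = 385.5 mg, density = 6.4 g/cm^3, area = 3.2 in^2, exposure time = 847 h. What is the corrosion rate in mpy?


Apply the mpy weight-loss relation: CR = 534 * W / (D * A * T)
Numerator: 534 * 385.5 = 205857.0
Denominator: 6.4 * 3.2 * 847 = 17346.56
CR = 205857.0 / 17346.56 = 11.8673 mpy

11.8673 mpy


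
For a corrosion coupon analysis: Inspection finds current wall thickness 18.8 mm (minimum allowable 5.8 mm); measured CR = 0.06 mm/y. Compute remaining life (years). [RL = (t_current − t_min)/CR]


Apply the remaining-life relation: RL = (t_current − t_min) / CR
RL = (18.8 − 5.8) / 0.06 = 13.0 / 0.06 = 216.7 years

216.7 years


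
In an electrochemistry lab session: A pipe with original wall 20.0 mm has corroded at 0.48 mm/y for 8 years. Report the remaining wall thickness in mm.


Remaining wall = original − CR × time
t = 20.0 − 0.48*8 = 20.0 − 3.84 = 16.16 mm

16.16 mm


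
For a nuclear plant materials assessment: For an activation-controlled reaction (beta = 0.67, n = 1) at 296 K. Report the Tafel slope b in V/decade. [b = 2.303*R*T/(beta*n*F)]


Apply the Tafel slope relation: b = 2.303*R*T/(beta*n*F)
Numerator: 2.303 * 8.314 * 296 = 5667.55
Denominator: 0.67 * 1 * 96485 = 64644.95
b = 5667.55 / 64644.95 = 0.088 V/decade

0.088 V/decade


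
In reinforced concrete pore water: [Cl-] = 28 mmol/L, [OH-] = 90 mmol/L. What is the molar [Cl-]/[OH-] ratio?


Threshold parameter = [Cl-] / [OH-] (molar basis; both in mmol/L, so units cancel)
Ratio = 28 / 90 = 0.31

0.31


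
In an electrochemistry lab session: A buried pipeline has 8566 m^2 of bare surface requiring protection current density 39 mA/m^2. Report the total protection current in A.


I = area * current density, then convert mA → A (÷1000)
I = 8566 * 39 / 1000 = 334.07 A

334.07 A


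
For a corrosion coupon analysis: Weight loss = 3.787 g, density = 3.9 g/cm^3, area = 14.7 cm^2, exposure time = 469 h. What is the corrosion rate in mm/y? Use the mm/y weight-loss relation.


Apply the mm/y weight-loss relation: CR = 87600 * W / (D * A * T)
Numerator: 87600 * 3.787 = 331741.2
Denominator: 3.9 * 14.7 * 469 = 26887.77
CR = 331741.2 / 26887.77 = 12.338 mm/y

12.338 mm/y


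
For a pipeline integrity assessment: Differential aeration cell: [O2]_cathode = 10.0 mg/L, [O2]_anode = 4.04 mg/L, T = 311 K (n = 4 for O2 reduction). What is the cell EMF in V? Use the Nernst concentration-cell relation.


Apply the Nernst concentration-cell relation: E = (RT/nF)*ln(C_cathode/C_anode)
RT/nF = 8.314*311/(4*96485) = 0.00669963 V
ln(10.0/4.04) = 0.90634
E = 0.00669963 * 0.90634 = 0.00607 V

0.00607 V


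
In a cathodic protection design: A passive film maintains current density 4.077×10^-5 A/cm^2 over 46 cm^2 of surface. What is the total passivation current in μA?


I = i_pass * A, then convert A → μA (×10^6)
I = 4.077×10^-5 * 46 * 10^6 = 1875.42 μA

1875.42 μA


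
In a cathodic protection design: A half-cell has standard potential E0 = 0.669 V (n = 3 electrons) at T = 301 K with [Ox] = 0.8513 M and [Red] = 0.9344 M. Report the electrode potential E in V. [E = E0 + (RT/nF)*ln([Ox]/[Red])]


Apply the Nernst equation: E = E0 + (RT/nF)*ln([Ox]/[Red])
Step 1: RT/nF = 8.314*301/(3*96485) = 0.00864561 V
Step 2: [Ox]/[Red] = 0.8513/0.9344 = 0.911066
Step 3: ln(0.911066) = -0.09314
Step 4: correction = 0.00864561 * -0.09314 = -0.0008 V
E = 0.669 + -0.0008 = 0.6682 V

0.6682 V
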